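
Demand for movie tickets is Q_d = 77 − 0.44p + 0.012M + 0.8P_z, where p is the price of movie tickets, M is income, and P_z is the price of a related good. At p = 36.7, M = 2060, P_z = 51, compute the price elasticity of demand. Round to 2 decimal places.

-0.13

Substituting, Q_d = 77 − 0.44(36.7) + 0.012(2060) + 0.8(51) = 77 − 16.148 + 24.72 + 40.8 = 126.372.
∂Q_d/∂p = −0.44, so E_p = (−0.44)·(36.7/126.372) ≈ -0.13.
|E_p| < 1: demand is inelastic.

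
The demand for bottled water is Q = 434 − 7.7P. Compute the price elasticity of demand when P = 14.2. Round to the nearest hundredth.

At P = 14.2, Q = 324.66.
dQ/dP = −7.7.
Point elasticity E = (dQ/dP)·(P/Q) = -7.7 × 14.2/324.66 ≈ -0.34.
|E| < 1, so demand is inelastic at this price.

-0.34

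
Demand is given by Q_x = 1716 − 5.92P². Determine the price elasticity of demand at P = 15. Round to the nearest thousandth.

At P = 15, Q_x = 384.
dQ_x/dP = −2·5.92·P = −177.6.
Point elasticity E = (dQ_x/dP)·(P/Q_x) = -177.6 × 15/384 ≈ -6.938.
|E| > 1, so demand is elastic at this price.

-6.938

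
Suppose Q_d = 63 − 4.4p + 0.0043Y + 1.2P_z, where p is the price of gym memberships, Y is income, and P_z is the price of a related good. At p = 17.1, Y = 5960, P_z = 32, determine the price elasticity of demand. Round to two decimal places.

-1.45

Evaluating quantity at (p, Y, P_z) gives Q_d = 63 − 4.4(17.1) + 0.0043(5960) + 1.2(32) = 63 − 75.24 + 25.628 + 38.4 = 51.788.
∂Q_d/∂p = −4.4, so E_p = (−4.4)·(17.1/51.788) ≈ -1.45.
|E_p| > 1: demand is elastic.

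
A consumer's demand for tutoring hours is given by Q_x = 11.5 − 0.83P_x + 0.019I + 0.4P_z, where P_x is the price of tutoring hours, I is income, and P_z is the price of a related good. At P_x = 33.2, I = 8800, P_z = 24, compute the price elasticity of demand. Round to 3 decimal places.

At the given point, Q_x = 11.5 − 0.83(33.2) + 0.019(8800) + 0.4(24) = 11.5 − 27.556 + 167.2 + 9.6 = 160.744.
∂Q_x/∂P_x = −0.83, so E_p = (−0.83)·(33.2/160.744) ≈ -0.171.
|E_p| < 1: demand is inelastic.

-0.171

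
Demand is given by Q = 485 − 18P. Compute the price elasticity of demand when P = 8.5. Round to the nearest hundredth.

-0.46

At P = 8.5, Q = 332.
dQ/dP = −18.
Point elasticity E = (dQ/dP)·(P/Q) = -18 × 8.5/332 ≈ -0.46.
|E| < 1, so demand is inelastic at this price.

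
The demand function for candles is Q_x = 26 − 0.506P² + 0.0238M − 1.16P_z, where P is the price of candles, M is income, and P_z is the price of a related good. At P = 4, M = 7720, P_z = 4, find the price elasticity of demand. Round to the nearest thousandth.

First evaluate Q_x: 26 − 0.506(4)² + 0.0238(7720) − 1.16(4) = 26 − 8.096 + 183.736 − 4.64 = 197.
∂Q_x/∂P = −2·0.506·P = -4.048, so E_p = -4.048·(4/197) ≈ -0.082.
|E_p| < 1: demand is inelastic.

-0.082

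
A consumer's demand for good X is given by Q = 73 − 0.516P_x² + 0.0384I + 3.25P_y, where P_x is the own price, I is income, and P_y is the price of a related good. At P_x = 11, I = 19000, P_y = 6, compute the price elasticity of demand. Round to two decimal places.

Q = 73 − 0.516(11)² + 0.0384(19000) + 3.25(6) = 73 − 62.436 + 729.6 + 19.5 = 759.664.
∂Q/∂P_x = −2·0.516·P_x = -11.352, so E_p = -11.352·(11/759.664) ≈ -0.16.
|E_p| < 1: demand is inelastic.

-0.16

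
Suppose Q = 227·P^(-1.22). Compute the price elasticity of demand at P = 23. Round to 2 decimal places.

-1.22

For a Cobb–Douglas (constant-elasticity) form Q = A·P^α·…, the elasticity with respect to P equals the exponent α at every point.
Here the exponent on P is -1.22, so the price elasticity of demand is -1.22.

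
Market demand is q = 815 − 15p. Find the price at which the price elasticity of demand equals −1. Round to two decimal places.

27.17

For linear demand q = a − bp, E = −bp/(a − bp). |E| = 1 ⇒ bp = a − bp ⇒ p = a/(2b).
p = 815/(2·15) ≈ 27.17.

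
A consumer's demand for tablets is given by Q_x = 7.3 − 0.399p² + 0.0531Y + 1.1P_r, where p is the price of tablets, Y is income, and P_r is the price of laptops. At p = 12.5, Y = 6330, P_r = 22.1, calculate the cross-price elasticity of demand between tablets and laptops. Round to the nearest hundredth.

0.08

Substituting, Q_x = 7.3 − 0.399(12.5)² + 0.0531(6330) + 1.1(22.1) = 7.3 − 62.3438 + 336.123 + 24.31 = 305.3893.
∂Q_x/∂P_r = +1.1, so E_xy = 1.1·(22.1/305.3893) ≈ 0.08.
E_xy > 0: the goods are substitutes.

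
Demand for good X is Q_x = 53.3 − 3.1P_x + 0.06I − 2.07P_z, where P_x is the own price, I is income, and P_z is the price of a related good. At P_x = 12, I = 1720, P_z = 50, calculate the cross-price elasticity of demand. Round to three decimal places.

-6.551

Q_x = 53.3 − 3.1(12) + 0.06(1720) − 2.07(50) = 53.3 − 37.2 + 103.2 − 103.5 = 15.8.
∂Q_x/∂P_z = −2.07, so E_xy = -2.07·(50/15.8) ≈ -6.551.
E_xy < 0: the goods are complements.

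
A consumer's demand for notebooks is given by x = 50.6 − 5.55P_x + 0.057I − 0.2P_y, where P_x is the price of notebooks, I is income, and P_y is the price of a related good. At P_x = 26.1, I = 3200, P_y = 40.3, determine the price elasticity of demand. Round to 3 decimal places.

Substituting, x = 50.6 − 5.55(26.1) + 0.057(3200) − 0.2(40.3) = 50.6 − 144.855 + 182.4 − 8.06 = 80.085.
∂x/∂P_x = −5.55, so E_p = (−5.55)·(26.1/80.085) ≈ -1.809.
|E_p| > 1: demand is elastic.

-1.809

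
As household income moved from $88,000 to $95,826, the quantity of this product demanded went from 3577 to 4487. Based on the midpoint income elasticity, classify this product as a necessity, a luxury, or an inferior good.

%ΔQ = (4487 − 3577)/[(3577+4487)/2] = 910/4032 ≈ 0.2257.
%ΔI = (95,826 − 88,000)/[(88,000+95,826)/2] = 7826/91913 ≈ 0.0851.
E_I = %ΔQ/%ΔI ≈ 2.651.
E_I > 1: normal good (luxury).

luxury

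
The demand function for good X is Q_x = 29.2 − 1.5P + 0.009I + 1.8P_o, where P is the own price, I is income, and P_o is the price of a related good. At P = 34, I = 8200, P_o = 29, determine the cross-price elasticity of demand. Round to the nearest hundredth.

0.50

At the given point, Q_x = 29.2 − 1.5(34) + 0.009(8200) + 1.8(29) = 29.2 − 51 + 73.8 + 52.2 = 104.2.
∂Q_x/∂P_o = +1.8, so E_xy = 1.8·(29/104.2) ≈ 0.50.
E_xy > 0: the goods are substitutes.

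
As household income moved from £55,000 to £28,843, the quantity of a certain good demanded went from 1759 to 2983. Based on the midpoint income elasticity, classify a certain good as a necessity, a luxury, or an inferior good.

inferior

%ΔQ = (2983 − 1759)/[(1759+2983)/2] = 1224/2371 ≈ 0.5162.
%ΔI = (28,843 − 55,000)/[(55,000+28,843)/2] = -26157/41921.5 ≈ -0.6240.
E_I = %ΔQ/%ΔI ≈ -0.827.
E_I < 0: inferior good.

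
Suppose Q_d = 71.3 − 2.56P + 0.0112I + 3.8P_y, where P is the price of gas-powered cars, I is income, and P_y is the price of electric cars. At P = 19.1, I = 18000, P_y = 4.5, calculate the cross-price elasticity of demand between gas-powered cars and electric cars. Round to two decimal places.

0.07

Q_d = 71.3 − 2.56(19.1) + 0.0112(18000) + 3.8(4.5) = 71.3 − 48.896 + 201.6 + 17.1 = 241.104.
∂Q_d/∂P_y = +3.8, so E_xy = 3.8·(4.5/241.104) ≈ 0.07.
E_xy > 0: the goods are substitutes.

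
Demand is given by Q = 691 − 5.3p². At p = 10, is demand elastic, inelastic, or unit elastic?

At p = 10, Q = 161.
dQ/dp = −2·5.3·p = −106.
Point elasticity E = (dQ/dp)·(p/Q) = -106 × 10/161 ≈ -6.584.
|E| ≈ 6.584 > 1, so demand is elastic.

elastic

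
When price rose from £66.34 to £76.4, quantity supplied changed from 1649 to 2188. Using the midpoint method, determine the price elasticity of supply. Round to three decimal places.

%Δq = (2188 − 1649)/[(1649 + 2188)/2] = 539/1918.5 ≈ 0.2809.
%Δp = (76.4 − 66.34)/[(66.34 + 76.4)/2] = 10.06/71.37 ≈ 0.1410.
Arc elasticity E = %Δq/%Δp ≈ 0.2809/0.1410 ≈ 1.993.
|E| > 1: supply is elastic over this range.

1.993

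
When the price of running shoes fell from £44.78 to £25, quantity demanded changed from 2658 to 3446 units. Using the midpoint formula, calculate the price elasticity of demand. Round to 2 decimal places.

-0.46

%ΔQ = (3446 − 2658)/[(2658 + 3446)/2] = 788/3052 ≈ 0.2582.
%Δp = (25 − 44.78)/[(44.78 + 25)/2] = -19.78/34.89 ≈ -0.5669.
Arc elasticity E = %ΔQ/%Δp ≈ 0.2582/-0.5669 ≈ -0.46.
|E| < 1: demand is inelastic over this range.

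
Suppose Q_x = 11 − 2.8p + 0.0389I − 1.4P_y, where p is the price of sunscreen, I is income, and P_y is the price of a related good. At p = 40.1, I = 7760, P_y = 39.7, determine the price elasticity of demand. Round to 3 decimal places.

-0.774

Substituting, Q_x = 11 − 2.8(40.1) + 0.0389(7760) − 1.4(39.7) = 11 − 112.28 + 301.864 − 55.58 = 145.004.
∂Q_x/∂p = −2.8, so E_p = (−2.8)·(40.1/145.004) ≈ -0.774.
|E_p| < 1: demand is inelastic.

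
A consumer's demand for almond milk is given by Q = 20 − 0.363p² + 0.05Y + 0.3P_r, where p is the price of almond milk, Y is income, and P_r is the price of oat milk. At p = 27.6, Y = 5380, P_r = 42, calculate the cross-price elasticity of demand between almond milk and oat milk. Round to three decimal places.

0.502

At the given point, Q = 20 − 0.363(27.6)² + 0.05(5380) + 0.3(42) = 20 − 276.5189 + 269 + 12.6 = 25.0811.
∂Q/∂P_r = +0.3, so E_xy = 0.3·(42/25.0811) ≈ 0.502.
E_xy > 0: the goods are substitutes.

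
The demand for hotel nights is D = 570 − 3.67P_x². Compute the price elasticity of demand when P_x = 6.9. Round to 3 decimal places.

At P_x = 6.9, D = 395.2713.
dD/dP_x = −2·3.67·P_x = −50.646.
Point elasticity E = (dD/dP_x)·(P_x/D) = -50.646 × 6.9/395.2713 ≈ -0.884.
|E| < 1, so demand is inelastic at this price.

-0.884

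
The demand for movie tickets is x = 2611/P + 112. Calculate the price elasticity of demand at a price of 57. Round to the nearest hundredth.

At P = 57, x = 157.807.
dx/dP = −2611/P² = −0.8036.
Point elasticity E = (dx/dP)·(P/x) = -0.8036 × 57/157.807 ≈ -0.29.
|E| < 1, so demand is inelastic at this price.

-0.29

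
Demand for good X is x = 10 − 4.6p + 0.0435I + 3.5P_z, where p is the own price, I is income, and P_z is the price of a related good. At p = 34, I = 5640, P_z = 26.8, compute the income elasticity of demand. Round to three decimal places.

At the given point, x = 10 − 4.6(34) + 0.0435(5640) + 3.5(26.8) = 10 − 156.4 + 245.34 + 93.8 = 192.74.
∂x/∂I = +0.0435, so E_I = 0.0435·(5640/192.74) ≈ 1.273.
E_I > 1: normal good (luxury).

1.273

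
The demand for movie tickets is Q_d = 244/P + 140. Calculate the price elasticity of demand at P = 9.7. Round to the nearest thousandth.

At P = 9.7, Q_d = 165.1546.
dQ_d/dP = −244/P² = −2.5933.
Point elasticity E = (dQ_d/dP)·(P/Q_d) = -2.5933 × 9.7/165.1546 ≈ -0.152.
|E| < 1, so demand is inelastic at this price.

-0.152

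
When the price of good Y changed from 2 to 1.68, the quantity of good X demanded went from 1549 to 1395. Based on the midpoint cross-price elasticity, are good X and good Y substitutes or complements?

%ΔQ_x = (1395 − 1549)/[(1549+1395)/2] = -154/1472 ≈ -0.1046.
%ΔP_y = (1.68 − 2)/[(2+1.68)/2] ≈ -0.1739.
E_xy = -0.1046/-0.1739 ≈ 0.602.
E_xy > 0, so the goods are substitutes.

substitutes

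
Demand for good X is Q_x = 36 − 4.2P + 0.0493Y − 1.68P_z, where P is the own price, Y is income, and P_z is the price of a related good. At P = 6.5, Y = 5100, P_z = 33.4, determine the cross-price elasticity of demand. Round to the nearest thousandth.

-0.275

Q_x = 36 − 4.2(6.5) + 0.0493(5100) − 1.68(33.4) = 36 − 27.3 + 251.43 − 56.112 = 204.018.
∂Q_x/∂P_z = −1.68, so E_xy = -1.68·(33.4/204.018) ≈ -0.275.
E_xy < 0: the goods are complements.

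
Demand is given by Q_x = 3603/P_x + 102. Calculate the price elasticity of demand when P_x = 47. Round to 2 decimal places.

-0.43

At P_x = 47, Q_x = 178.6596.
dQ_x/dP_x = −3603/P_x² = −1.6311.
Point elasticity E = (dQ_x/dP_x)·(P_x/Q_x) = -1.6311 × 47/178.6596 ≈ -0.43.
|E| < 1, so demand is inelastic at this price.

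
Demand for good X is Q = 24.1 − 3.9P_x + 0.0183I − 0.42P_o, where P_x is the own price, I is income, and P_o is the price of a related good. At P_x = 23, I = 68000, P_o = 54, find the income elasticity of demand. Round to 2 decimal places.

1.08

At the given point, Q = 24.1 − 3.9(23) + 0.0183(68000) − 0.42(54) = 24.1 − 89.7 + 1244.4 − 22.68 = 1156.12.
∂Q/∂I = +0.0183, so E_I = 0.0183·(68000/1156.12) ≈ 1.08.
E_I > 1: normal good (luxury).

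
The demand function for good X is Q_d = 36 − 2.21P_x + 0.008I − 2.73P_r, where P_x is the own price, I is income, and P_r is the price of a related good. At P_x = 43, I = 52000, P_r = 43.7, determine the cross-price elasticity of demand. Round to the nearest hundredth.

-0.50

First evaluate Q_d: 36 − 2.21(43) + 0.008(52000) − 2.73(43.7) = 36 − 95.03 + 416 − 119.301 = 237.669.
∂Q_d/∂P_r = −2.73, so E_xy = -2.73·(43.7/237.669) ≈ -0.50.
E_xy < 0: the goods are complements.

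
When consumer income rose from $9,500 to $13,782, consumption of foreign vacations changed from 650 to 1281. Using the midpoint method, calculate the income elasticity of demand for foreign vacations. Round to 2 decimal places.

1.78

%ΔQ = (1281 − 650)/[(650+1281)/2] = 631/965.5 ≈ 0.6535.
%ΔI = (13,782 − 9,500)/[(9,500+13,782)/2] = 4282/11641 ≈ 0.3678.
E_I = %ΔQ/%ΔI ≈ 1.78.
E_I > 1: normal good (luxury).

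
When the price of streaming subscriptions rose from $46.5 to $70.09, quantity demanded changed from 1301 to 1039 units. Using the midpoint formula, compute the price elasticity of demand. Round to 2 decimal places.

-0.55

%ΔQ = (1039 − 1301)/[(1301 + 1039)/2] = -262/1170 ≈ -0.2239.
%ΔP = (70.09 − 46.5)/[(46.5 + 70.09)/2] = 23.59/58.295 ≈ 0.4047.
Arc elasticity E = %ΔQ/%ΔP ≈ -0.2239/0.4047 ≈ -0.55.
|E| < 1: demand is inelastic over this range.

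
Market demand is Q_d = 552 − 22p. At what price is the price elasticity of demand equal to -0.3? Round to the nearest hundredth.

5.79

Set −bp/(a − bp) = −0.3 ⇒ bp = 0.3(a − bp) ⇒ bp(1+0.3) = 0.3·a.
p = 0.3·552/(22·1.3) ≈ 5.79.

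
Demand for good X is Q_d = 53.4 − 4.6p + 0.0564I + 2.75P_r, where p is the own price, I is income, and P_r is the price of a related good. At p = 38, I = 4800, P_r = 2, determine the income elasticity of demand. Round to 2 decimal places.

Substituting, Q_d = 53.4 − 4.6(38) + 0.0564(4800) + 2.75(2) = 53.4 − 174.8 + 270.72 + 5.5 = 154.82.
∂Q_d/∂I = +0.0564, so E_I = 0.0564·(4800/154.82) ≈ 1.75.
E_I > 1: normal good (luxury).

1.75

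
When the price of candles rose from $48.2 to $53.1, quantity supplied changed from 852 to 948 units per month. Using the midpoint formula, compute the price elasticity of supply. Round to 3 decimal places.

1.103

%Δq = (948 − 852)/[(852 + 948)/2] = 96/900 ≈ 0.1067.
%ΔP = (53.1 − 48.2)/[(48.2 + 53.1)/2] = 4.9/50.65 ≈ 0.0967.
Arc elasticity E = %Δq/%ΔP ≈ 0.1067/0.0967 ≈ 1.103.
|E| > 1: supply is elastic over this range.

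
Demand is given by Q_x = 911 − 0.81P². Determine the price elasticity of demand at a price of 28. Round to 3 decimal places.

At P = 28, Q_x = 275.96.
dQ_x/dP = −2·0.81·P = −45.36.
Point elasticity E = (dQ_x/dP)·(P/Q_x) = -45.36 × 28/275.96 ≈ -4.602.
|E| > 1, so demand is elastic at this price.

-4.602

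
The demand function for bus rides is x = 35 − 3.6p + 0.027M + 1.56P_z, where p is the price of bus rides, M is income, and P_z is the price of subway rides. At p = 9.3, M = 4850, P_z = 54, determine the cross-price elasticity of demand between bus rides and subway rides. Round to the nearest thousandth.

0.389

x = 35 − 3.6(9.3) + 0.027(4850) + 1.56(54) = 35 − 33.48 + 130.95 + 84.24 = 216.71.
∂x/∂P_z = +1.56, so E_xy = 1.56·(54/216.71) ≈ 0.389.
E_xy > 0: the goods are substitutes.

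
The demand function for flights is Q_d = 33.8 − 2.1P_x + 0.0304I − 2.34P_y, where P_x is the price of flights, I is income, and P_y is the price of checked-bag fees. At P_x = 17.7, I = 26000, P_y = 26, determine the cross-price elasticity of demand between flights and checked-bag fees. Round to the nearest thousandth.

-0.084

First evaluate Q_d: 33.8 − 2.1(17.7) + 0.0304(26000) − 2.34(26) = 33.8 − 37.17 + 790.4 − 60.84 = 726.19.
∂Q_d/∂P_y = −2.34, so E_xy = -2.34·(26/726.19) ≈ -0.084.
E_xy < 0: the goods are complements.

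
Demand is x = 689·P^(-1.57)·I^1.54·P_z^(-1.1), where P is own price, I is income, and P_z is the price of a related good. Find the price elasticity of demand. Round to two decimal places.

For a Cobb–Douglas (constant-elasticity) form x = A·P^α·…, the elasticity with respect to P equals the exponent α at every point.
Here the exponent on P is -1.57, so the price elasticity of demand is -1.57.

-1.57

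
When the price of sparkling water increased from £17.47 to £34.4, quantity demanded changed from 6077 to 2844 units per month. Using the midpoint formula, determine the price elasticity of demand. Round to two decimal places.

%Δq = (2844 − 6077)/[(6077 + 2844)/2] = -3233/4460.5 ≈ -0.7248.
%Δp = (34.4 − 17.47)/[(17.47 + 34.4)/2] = 16.93/25.935 ≈ 0.6528.
Arc elasticity E = %Δq/%Δp ≈ -0.7248/0.6528 ≈ -1.11.
|E| > 1: demand is elastic over this range.

-1.11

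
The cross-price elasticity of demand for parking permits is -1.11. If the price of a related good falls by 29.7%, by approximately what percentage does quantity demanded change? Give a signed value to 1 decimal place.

33.0

%ΔQ ≈ E × %ΔP_y = (-1.11) × (-29.7%) ≈ 33.0%.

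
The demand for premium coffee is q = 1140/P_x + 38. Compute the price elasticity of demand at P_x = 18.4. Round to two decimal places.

-0.62

At P_x = 18.4, q = 99.9565.
dq/dP_x = −1140/P_x² = −3.3672.
Point elasticity E = (dq/dP_x)·(P_x/q) = -3.3672 × 18.4/99.9565 ≈ -0.62.
|E| < 1, so demand is inelastic at this price.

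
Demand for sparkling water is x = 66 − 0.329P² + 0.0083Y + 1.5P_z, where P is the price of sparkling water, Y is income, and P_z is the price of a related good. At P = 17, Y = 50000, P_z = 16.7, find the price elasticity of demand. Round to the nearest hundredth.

-0.46

At the given point, x = 66 − 0.329(17)² + 0.0083(50000) + 1.5(16.7) = 66 − 95.081 + 415 + 25.05 = 410.969.
∂x/∂P = −2·0.329·P = -11.186, so E_p = -11.186·(17/410.969) ≈ -0.46.
|E_p| < 1: demand is inelastic.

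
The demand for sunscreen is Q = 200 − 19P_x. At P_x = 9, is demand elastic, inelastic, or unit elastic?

elastic

At P_x = 9, Q = 29.
dQ/dP_x = −19.
Point elasticity E = (dQ/dP_x)·(P_x/Q) = -19 × 9/29 ≈ -5.897.
|E| ≈ 5.897 > 1, so demand is elastic.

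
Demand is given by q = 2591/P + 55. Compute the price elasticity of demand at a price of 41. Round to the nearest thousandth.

At P = 41, q = 118.1951.
dq/dP = −2591/P² = −1.5413.
Point elasticity E = (dq/dP)·(P/q) = -1.5413 × 41/118.1951 ≈ -0.535.
|E| < 1, so demand is inelastic at this price.

-0.535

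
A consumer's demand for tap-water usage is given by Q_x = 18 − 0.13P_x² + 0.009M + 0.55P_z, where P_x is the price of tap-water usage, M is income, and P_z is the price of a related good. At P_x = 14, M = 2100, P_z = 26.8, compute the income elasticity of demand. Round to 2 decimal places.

Evaluating quantity at (P_x, M, P_z) gives Q_x = 18 − 0.13(14)² + 0.009(2100) + 0.55(26.8) = 18 − 25.48 + 18.9 + 14.74 = 26.16.
∂Q_x/∂M = +0.009, so E_I = 0.009·(2100/26.16) ≈ 0.72.
E_I ∈ (0,1): normal good (necessity).

0.72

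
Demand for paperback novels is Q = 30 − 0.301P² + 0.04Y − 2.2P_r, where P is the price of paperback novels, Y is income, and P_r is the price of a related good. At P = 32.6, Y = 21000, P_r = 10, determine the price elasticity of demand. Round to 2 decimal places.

Substituting, Q = 30 − 0.301(32.6)² + 0.04(21000) − 2.2(10) = 30 − 319.8908 + 840 − 22 = 528.1092.
∂Q/∂P = −2·0.301·P = -19.6252, so E_p = -19.6252·(32.6/528.1092) ≈ -1.21.
|E_p| > 1: demand is elastic.

-1.21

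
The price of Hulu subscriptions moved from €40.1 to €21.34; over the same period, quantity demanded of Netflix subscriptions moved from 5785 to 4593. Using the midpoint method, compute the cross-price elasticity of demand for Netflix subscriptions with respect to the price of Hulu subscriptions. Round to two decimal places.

%ΔQ_x = (4593 − 5785)/[(5785+4593)/2] = -1192/5189 ≈ -0.2297.
%ΔP_y = (21.34 − 40.1)/[(40.1+21.34)/2] ≈ -0.6107.
E_xy = -0.2297/-0.6107 ≈ 0.38.
E_xy > 0, so Netflix subscriptions and Hulu subscriptions are substitutes.

0.38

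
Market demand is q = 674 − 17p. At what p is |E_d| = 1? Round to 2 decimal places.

For linear demand q = a − bp, E = −bp/(a − bp). |E| = 1 ⇒ bp = a − bp ⇒ p = a/(2b).
p = 674/(2·17) ≈ 19.82.

19.82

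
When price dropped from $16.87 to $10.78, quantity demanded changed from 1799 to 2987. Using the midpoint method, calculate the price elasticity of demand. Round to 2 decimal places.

-1.13

%ΔQ = (2987 − 1799)/[(1799 + 2987)/2] = 1188/2393 ≈ 0.4964.
%Δp = (10.78 − 16.87)/[(16.87 + 10.78)/2] = -6.09/13.825 ≈ -0.4405.
Arc elasticity E = %ΔQ/%Δp ≈ 0.4964/-0.4405 ≈ -1.13.
|E| > 1: demand is elastic over this range.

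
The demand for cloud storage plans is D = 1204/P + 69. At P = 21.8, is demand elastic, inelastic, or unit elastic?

At P = 21.8, D = 124.2294.
dD/dP = −1204/P² = −2.5335.
Point elasticity E = (dD/dP)·(P/D) = -2.5335 × 21.8/124.2294 ≈ -0.445.
|E| ≈ 0.445 < 1, so demand is inelastic.

inelastic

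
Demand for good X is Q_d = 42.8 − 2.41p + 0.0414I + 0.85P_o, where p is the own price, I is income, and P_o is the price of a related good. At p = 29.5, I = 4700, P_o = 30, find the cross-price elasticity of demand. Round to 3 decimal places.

At the given point, Q_d = 42.8 − 2.41(29.5) + 0.0414(4700) + 0.85(30) = 42.8 − 71.095 + 194.58 + 25.5 = 191.785.
∂Q_d/∂P_o = +0.85, so E_xy = 0.85·(30/191.785) ≈ 0.133.
E_xy > 0: the goods are substitutes.

0.133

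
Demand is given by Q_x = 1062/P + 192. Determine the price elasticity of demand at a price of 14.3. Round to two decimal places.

-0.28

At P = 14.3, Q_x = 266.2657.
dQ_x/dP = −1062/P² = −5.1934.
Point elasticity E = (dQ_x/dP)·(P/Q_x) = -5.1934 × 14.3/266.2657 ≈ -0.28.
|E| < 1, so demand is inelastic at this price.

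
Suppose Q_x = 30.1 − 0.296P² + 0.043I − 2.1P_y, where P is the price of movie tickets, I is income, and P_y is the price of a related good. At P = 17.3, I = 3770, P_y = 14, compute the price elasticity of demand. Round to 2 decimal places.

Evaluating quantity at (P, I, P_y) gives Q_x = 30.1 − 0.296(17.3)² + 0.043(3770) − 2.1(14) = 30.1 − 88.5898 + 162.11 − 29.4 = 74.2202.
∂Q_x/∂P = −2·0.296·P = -10.2416, so E_p = -10.2416·(17.3/74.2202) ≈ -2.39.
|E_p| > 1: demand is elastic.

-2.39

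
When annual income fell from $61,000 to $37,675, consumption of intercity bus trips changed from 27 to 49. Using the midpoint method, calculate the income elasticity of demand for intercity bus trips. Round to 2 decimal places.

-1.22

%ΔQ = (49 − 27)/[(27+49)/2] = 22/38 ≈ 0.5789.
%ΔI = (37,675 − 61,000)/[(61,000+37,675)/2] = -23325/49337.5 ≈ -0.4728.
E_I = %ΔQ/%ΔI ≈ -1.22.
E_I < 0: inferior good.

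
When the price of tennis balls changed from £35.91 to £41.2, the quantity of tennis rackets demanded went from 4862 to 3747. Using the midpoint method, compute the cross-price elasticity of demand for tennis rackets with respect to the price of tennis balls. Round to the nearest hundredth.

%ΔQ_x = (3747 − 4862)/[(4862+3747)/2] = -1115/4304.5 ≈ -0.2590.
%ΔP_y = (41.2 − 35.91)/[(35.91+41.2)/2] ≈ 0.1372.
E_xy = -0.2590/0.1372 ≈ -1.89.
E_xy < 0, so tennis rackets and tennis balls are complements.

-1.89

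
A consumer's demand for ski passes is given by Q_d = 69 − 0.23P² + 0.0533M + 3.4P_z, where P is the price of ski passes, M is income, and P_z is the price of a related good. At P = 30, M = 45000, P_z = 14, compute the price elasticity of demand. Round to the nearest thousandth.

First evaluate Q_d: 69 − 0.23(30)² + 0.0533(45000) + 3.4(14) = 69 − 207 + 2398.5 + 47.6 = 2308.1.
∂Q_d/∂P = −2·0.23·P = -13.8, so E_p = -13.8·(30/2308.1) ≈ -0.179.
|E_p| < 1: demand is inelastic.

-0.179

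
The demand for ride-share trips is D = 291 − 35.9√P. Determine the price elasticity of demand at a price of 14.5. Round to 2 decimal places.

-0.44

At P = 14.5, D = 154.2969.
dD/dP = −35.9/(2√P) = −35.9/(2·3.8079).
Point elasticity E = (dD/dP)·(P/D) = -4.7139 × 14.5/154.2969 ≈ -0.44.
|E| < 1, so demand is inelastic at this price.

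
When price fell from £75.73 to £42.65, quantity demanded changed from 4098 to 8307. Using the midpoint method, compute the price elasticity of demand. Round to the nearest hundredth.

-1.21

%Δq = (8307 − 4098)/[(4098 + 8307)/2] = 4209/6202.5 ≈ 0.6786.
%Δp = (42.65 − 75.73)/[(75.73 + 42.65)/2] = -33.08/59.19 ≈ -0.5589.
Arc elasticity E = %Δq/%Δp ≈ 0.6786/-0.5589 ≈ -1.21.
|E| > 1: demand is elastic over this range.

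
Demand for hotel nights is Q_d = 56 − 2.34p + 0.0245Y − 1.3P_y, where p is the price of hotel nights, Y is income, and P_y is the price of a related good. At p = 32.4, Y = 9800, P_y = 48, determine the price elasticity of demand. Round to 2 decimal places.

-0.48

Q_d = 56 − 2.34(32.4) + 0.0245(9800) − 1.3(48) = 56 − 75.816 + 240.1 − 62.4 = 157.884.
∂Q_d/∂p = −2.34, so E_p = (−2.34)·(32.4/157.884) ≈ -0.48.
|E_p| < 1: demand is inelastic.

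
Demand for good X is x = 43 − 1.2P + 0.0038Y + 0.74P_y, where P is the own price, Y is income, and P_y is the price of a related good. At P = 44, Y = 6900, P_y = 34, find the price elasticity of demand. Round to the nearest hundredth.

Evaluating quantity at (P, Y, P_y) gives x = 43 − 1.2(44) + 0.0038(6900) + 0.74(34) = 43 − 52.8 + 26.22 + 25.16 = 41.58.
∂x/∂P = −1.2, so E_p = (−1.2)·(44/41.58) ≈ -1.27.
|E_p| > 1: demand is elastic.

-1.27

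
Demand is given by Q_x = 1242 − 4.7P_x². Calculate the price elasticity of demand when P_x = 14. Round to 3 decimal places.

At P_x = 14, Q_x = 320.8.
dQ_x/dP_x = −2·4.7·P_x = −131.6.
Point elasticity E = (dQ_x/dP_x)·(P_x/Q_x) = -131.6 × 14/320.8 ≈ -5.743.
|E| > 1, so demand is elastic at this price.

-5.743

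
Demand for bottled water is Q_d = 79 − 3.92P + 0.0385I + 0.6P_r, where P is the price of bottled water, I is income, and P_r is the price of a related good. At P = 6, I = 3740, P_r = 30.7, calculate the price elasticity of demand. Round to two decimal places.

-0.11

Q_d = 79 − 3.92(6) + 0.0385(3740) + 0.6(30.7) = 79 − 23.52 + 143.99 + 18.42 = 217.89.
∂Q_d/∂P = −3.92, so E_p = (−3.92)·(6/217.89) ≈ -0.11.
|E_p| < 1: demand is inelastic.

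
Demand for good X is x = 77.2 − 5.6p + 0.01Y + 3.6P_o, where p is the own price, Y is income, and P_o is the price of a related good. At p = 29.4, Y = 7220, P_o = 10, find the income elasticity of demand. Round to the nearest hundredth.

3.48

x = 77.2 − 5.6(29.4) + 0.01(7220) + 3.6(10) = 77.2 − 164.64 + 72.2 + 36 = 20.76.
∂x/∂Y = +0.01, so E_I = 0.01·(7220/20.76) ≈ 3.48.
E_I > 1: normal good (luxury).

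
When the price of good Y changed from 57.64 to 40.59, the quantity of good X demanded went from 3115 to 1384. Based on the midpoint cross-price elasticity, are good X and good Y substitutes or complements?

substitutes

%ΔQ_x = (1384 − 3115)/[(3115+1384)/2] = -1731/2249.5 ≈ -0.7695.
%ΔP_y = (40.59 − 57.64)/[(57.64+40.59)/2] ≈ -0.3471.
E_xy = -0.7695/-0.3471 ≈ 2.217.
E_xy > 0, so the goods are substitutes.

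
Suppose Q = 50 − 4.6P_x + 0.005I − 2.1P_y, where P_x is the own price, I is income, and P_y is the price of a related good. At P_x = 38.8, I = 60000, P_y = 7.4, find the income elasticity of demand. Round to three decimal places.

1.923

Q = 50 − 4.6(38.8) + 0.005(60000) − 2.1(7.4) = 50 − 178.48 + 300 − 15.54 = 155.98.
∂Q/∂I = +0.005, so E_I = 0.005·(60000/155.98) ≈ 1.923.
E_I > 1: normal good (luxury).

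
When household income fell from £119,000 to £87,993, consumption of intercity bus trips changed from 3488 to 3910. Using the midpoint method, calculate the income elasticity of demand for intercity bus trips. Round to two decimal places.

%ΔQ = (3910 − 3488)/[(3488+3910)/2] = 422/3699 ≈ 0.1141.
%ΔI = (87,993 − 119,000)/[(119,000+87,993)/2] = -31007/103496.5 ≈ -0.2996.
E_I = %ΔQ/%ΔI ≈ -0.38.
E_I < 0: inferior good.

-0.38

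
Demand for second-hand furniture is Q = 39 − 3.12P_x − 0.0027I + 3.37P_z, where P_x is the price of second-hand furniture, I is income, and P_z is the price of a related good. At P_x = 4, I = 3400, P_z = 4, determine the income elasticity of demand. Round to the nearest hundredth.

-0.30

Q = 39 − 3.12(4) − 0.0027(3400) + 3.37(4) = 39 − 12.48 − 9.18 + 13.48 = 30.82.
∂Q/∂I = −0.0027, so E_I = -0.0027·(3400/30.82) ≈ -0.30.
E_I < 0: inferior good.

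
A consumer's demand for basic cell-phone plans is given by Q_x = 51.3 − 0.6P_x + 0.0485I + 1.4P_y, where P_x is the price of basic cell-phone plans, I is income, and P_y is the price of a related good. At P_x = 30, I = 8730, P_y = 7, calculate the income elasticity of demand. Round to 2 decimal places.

0.91

Substituting, Q_x = 51.3 − 0.6(30) + 0.0485(8730) + 1.4(7) = 51.3 − 18 + 423.405 + 9.8 = 466.505.
∂Q_x/∂I = +0.0485, so E_I = 0.0485·(8730/466.505) ≈ 0.91.
E_I ∈ (0,1): normal good (necessity).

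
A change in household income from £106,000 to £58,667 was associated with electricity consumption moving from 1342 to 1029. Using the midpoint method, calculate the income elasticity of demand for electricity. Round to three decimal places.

0.459

%ΔQ = (1029 − 1342)/[(1342+1029)/2] = -313/1185.5 ≈ -0.2640.
%ΔY = (58,667 − 106,000)/[(106,000+58,667)/2] = -47333/82333.5 ≈ -0.5749.
E_I = %ΔQ/%ΔY ≈ 0.459.
E_I ∈ (0,1): normal good (necessity).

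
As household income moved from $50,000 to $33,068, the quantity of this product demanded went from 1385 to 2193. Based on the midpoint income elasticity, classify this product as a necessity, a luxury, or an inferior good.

%ΔQ = (2193 − 1385)/[(1385+2193)/2] = 808/1789 ≈ 0.4516.
%ΔY = (33,068 − 50,000)/[(50,000+33,068)/2] = -16932/41534 ≈ -0.4077.
E_I = %ΔQ/%ΔY ≈ -1.108.
E_I < 0: inferior good.

inferior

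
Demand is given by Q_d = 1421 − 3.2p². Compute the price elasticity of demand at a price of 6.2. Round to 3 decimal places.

-0.190

At p = 6.2, Q_d = 1297.992.
dQ_d/dp = −2·3.2·p = −39.68.
Point elasticity E = (dQ_d/dp)·(p/Q_d) = -39.68 × 6.2/1297.992 ≈ -0.190.
|E| < 1, so demand is inelastic at this price.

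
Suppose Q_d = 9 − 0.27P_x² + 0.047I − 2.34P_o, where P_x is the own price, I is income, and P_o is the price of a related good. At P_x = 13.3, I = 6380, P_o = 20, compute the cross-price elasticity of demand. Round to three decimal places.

-0.218

Evaluating quantity at (P_x, I, P_o) gives Q_d = 9 − 0.27(13.3)² + 0.047(6380) − 2.34(20) = 9 − 47.7603 + 299.86 − 46.8 = 214.2997.
∂Q_d/∂P_o = −2.34, so E_xy = -2.34·(20/214.2997) ≈ -0.218.
E_xy < 0: the goods are complements.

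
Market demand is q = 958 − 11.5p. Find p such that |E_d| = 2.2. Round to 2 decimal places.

57.27

Set −bp/(a − bp) = −2.2 ⇒ bp = 2.2(a − bp) ⇒ bp(1+2.2) = 2.2·a.
p = 2.2·958/(11.5·3.2) ≈ 57.27.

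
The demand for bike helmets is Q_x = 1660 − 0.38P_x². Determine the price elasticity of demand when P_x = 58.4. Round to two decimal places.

-7.12

At P_x = 58.4, Q_x = 363.9872.
dQ_x/dP_x = −2·0.38·P_x = −44.384.
Point elasticity E = (dQ_x/dP_x)·(P_x/Q_x) = -44.384 × 58.4/363.9872 ≈ -7.12.
|E| > 1, so demand is elastic at this price.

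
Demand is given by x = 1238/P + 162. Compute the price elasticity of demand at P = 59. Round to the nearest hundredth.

-0.11

At P = 59, x = 182.9831.
dx/dP = −1238/P² = −0.3556.
Point elasticity E = (dx/dP)·(P/x) = -0.3556 × 59/182.9831 ≈ -0.11.
|E| < 1, so demand is inelastic at this price.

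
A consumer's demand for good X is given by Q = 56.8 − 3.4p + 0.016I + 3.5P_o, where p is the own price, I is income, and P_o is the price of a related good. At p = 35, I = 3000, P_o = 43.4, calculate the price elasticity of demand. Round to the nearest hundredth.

At the given point, Q = 56.8 − 3.4(35) + 0.016(3000) + 3.5(43.4) = 56.8 − 119 + 48 + 151.9 = 137.7.
∂Q/∂p = −3.4, so E_p = (−3.4)·(35/137.7) ≈ -0.86.
|E_p| < 1: demand is inelastic.

-0.86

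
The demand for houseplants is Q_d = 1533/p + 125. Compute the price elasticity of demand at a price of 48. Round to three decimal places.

At p = 48, Q_d = 156.9375.
dQ_d/dp = −1533/p² = −0.6654.
Point elasticity E = (dQ_d/dp)·(p/Q_d) = -0.6654 × 48/156.9375 ≈ -0.204.
|E| < 1, so demand is inelastic at this price.

-0.204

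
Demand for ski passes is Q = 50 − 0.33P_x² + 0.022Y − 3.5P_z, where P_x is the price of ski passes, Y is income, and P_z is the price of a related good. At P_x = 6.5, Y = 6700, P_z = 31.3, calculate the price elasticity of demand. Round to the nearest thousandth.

Evaluating quantity at (P_x, Y, P_z) gives Q = 50 − 0.33(6.5)² + 0.022(6700) − 3.5(31.3) = 50 − 13.9425 + 147.4 − 109.55 = 73.9075.
∂Q/∂P_x = −2·0.33·P_x = -4.29, so E_p = -4.29·(6.5/73.9075) ≈ -0.377.
|E_p| < 1: demand is inelastic.

-0.377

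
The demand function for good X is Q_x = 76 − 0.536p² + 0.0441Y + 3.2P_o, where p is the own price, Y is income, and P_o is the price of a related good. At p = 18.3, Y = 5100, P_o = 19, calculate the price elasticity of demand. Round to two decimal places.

-1.97

First evaluate Q_x: 76 − 0.536(18.3)² + 0.0441(5100) + 3.2(19) = 76 − 179.501 + 224.91 + 60.8 = 182.209.
∂Q_x/∂p = −2·0.536·p = -19.6176, so E_p = -19.6176·(18.3/182.209) ≈ -1.97.
|E_p| > 1: demand is elastic.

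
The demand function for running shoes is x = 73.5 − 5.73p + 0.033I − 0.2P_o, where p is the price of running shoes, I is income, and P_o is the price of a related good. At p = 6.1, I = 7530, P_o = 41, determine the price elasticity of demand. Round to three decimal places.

-0.125

Substituting, x = 73.5 − 5.73(6.1) + 0.033(7530) − 0.2(41) = 73.5 − 34.953 + 248.49 − 8.2 = 278.837.
∂x/∂p = −5.73, so E_p = (−5.73)·(6.1/278.837) ≈ -0.125.
|E_p| < 1: demand is inelastic.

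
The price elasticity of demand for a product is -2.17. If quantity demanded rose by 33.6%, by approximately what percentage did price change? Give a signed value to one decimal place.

-15.5

%ΔQ ≈ E × %ΔP ⇒ %ΔP = %ΔQ / E = (33.6%)/(-2.17) ≈ -15.5%.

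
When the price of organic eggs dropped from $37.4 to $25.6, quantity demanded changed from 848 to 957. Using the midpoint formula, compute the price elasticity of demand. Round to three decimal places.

-0.322

%Δq = (957 − 848)/[(848 + 957)/2] = 109/902.5 ≈ 0.1208.
%Δp = (25.6 − 37.4)/[(37.4 + 25.6)/2] = -11.8/31.5 ≈ -0.3746.
Arc elasticity E = %Δq/%Δp ≈ 0.1208/-0.3746 ≈ -0.322.
|E| < 1: demand is inelastic over this range.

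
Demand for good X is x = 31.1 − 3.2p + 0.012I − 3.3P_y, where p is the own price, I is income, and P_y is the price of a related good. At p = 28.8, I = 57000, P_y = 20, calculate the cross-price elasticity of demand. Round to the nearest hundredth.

First evaluate x: 31.1 − 3.2(28.8) + 0.012(57000) − 3.3(20) = 31.1 − 92.16 + 684 − 66 = 556.94.
∂x/∂P_y = −3.3, so E_xy = -3.3·(20/556.94) ≈ -0.12.
E_xy < 0: the goods are complements.

-0.12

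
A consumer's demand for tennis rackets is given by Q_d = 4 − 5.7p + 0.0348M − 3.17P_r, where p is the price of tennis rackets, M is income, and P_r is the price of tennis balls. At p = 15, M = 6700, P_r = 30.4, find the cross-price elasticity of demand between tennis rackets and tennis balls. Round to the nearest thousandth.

First evaluate Q_d: 4 − 5.7(15) + 0.0348(6700) − 3.17(30.4) = 4 − 85.5 + 233.16 − 96.368 = 55.292.
∂Q_d/∂P_r = −3.17, so E_xy = -3.17·(30.4/55.292) ≈ -1.743.
E_xy < 0: the goods are complements.

-1.743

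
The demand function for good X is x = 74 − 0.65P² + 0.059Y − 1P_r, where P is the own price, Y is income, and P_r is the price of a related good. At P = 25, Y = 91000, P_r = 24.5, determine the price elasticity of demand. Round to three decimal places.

x = 74 − 0.65(25)² + 0.059(91000) − 1(24.5) = 74 − 406.25 + 5369 − 24.5 = 5012.25.
∂x/∂P = −2·0.65·P = -32.5, so E_p = -32.5·(25/5012.25) ≈ -0.162.
|E_p| < 1: demand is inelastic.

-0.162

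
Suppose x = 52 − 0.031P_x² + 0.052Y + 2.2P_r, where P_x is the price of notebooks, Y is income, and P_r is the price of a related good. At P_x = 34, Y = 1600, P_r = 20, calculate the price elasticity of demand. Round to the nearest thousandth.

x = 52 − 0.031(34)² + 0.052(1600) + 2.2(20) = 52 − 35.836 + 83.2 + 44 = 143.364.
∂x/∂P_x = −2·0.031·P_x = -2.108, so E_p = -2.108·(34/143.364) ≈ -0.500.
|E_p| < 1: demand is inelastic.

-0.500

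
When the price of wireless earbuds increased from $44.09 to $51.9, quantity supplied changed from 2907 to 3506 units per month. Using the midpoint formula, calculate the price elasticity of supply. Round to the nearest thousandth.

%ΔQ = (3506 − 2907)/[(2907 + 3506)/2] = 599/3206.5 ≈ 0.1868.
%Δp = (51.9 − 44.09)/[(44.09 + 51.9)/2] = 7.81/47.995 ≈ 0.1627.
Arc elasticity E = %ΔQ/%Δp ≈ 0.1868/0.1627 ≈ 1.148.
|E| > 1: supply is elastic over this range.

1.148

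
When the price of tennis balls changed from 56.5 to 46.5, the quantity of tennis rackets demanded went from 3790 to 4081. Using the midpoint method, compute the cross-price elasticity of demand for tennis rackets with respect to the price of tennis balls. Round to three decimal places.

%ΔQ_x = (4081 − 3790)/[(3790+4081)/2] = 291/3935.5 ≈ 0.0739.
%ΔP_y = (46.5 − 56.5)/[(56.5+46.5)/2] ≈ -0.1942.
E_xy = 0.0739/-0.1942 ≈ -0.381.
E_xy < 0, so tennis rackets and tennis balls are complements.

-0.381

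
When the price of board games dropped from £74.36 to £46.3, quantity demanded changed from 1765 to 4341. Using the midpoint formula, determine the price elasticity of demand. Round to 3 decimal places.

-1.814

%Δq = (4341 − 1765)/[(1765 + 4341)/2] = 2576/3053 ≈ 0.8438.
%Δp = (46.3 − 74.36)/[(74.36 + 46.3)/2] = -28.06/60.33 ≈ -0.4651.
Arc elasticity E = %Δq/%Δp ≈ 0.8438/-0.4651 ≈ -1.814.
|E| > 1: demand is elastic over this range.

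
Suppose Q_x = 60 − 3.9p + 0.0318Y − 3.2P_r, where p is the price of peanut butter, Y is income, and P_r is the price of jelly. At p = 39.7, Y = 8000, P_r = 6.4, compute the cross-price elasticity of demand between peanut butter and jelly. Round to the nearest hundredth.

-0.15

Q_x = 60 − 3.9(39.7) + 0.0318(8000) − 3.2(6.4) = 60 − 154.83 + 254.4 − 20.48 = 139.09.
∂Q_x/∂P_r = −3.2, so E_xy = -3.2·(6.4/139.09) ≈ -0.15.
E_xy < 0: the goods are complements.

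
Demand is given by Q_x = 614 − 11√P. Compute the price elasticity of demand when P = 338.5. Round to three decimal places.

At P = 338.5, Q_x = 411.6179.
dQ_x/dP = −11/(2√P) = −11/(2·18.3984).
Point elasticity E = (dQ_x/dP)·(P/Q_x) = -0.2989 × 338.5/411.6179 ≈ -0.246.
|E| < 1, so demand is inelastic at this price.

-0.246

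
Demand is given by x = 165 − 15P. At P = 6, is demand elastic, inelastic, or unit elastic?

At P = 6, x = 75.
dx/dP = −15.
Point elasticity E = (dx/dP)·(P/x) = -15 × 6/75 ≈ -1.200.
|E| ≈ 1.200 > 1, so demand is elastic.

elastic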